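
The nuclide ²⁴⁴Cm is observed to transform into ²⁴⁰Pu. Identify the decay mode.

ΔA = 240 − 244 = -4; ΔZ = 94 − 96 = -2.
A drops by 4 and Z drops by 2 — the signature of alpha emission.

alpha decay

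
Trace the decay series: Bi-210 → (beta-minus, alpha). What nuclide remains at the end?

Pb-206

Start: (A, Z) = (210, 83).
After β⁻: (210, 84).
After α: (206, 82).
Z = 82 is lead.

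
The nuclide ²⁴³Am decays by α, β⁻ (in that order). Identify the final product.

Pu-239

Start: (A, Z) = (243, 95).
After α: (239, 93).
After β⁻: (239, 94).
Z = 94 is plutonium.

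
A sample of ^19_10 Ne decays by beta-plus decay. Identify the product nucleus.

F-19

Beta-plus decay: mass number changes by +0, atomic number by -1.
A: 19 = 19; Z: 10 − 1 = 9.
Z = 9 is fluorine, so the daughter is ^19_9 F.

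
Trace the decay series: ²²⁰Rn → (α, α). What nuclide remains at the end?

Start: (A, Z) = (220, 86).
After α: (216, 84).
After α: (212, 82).
Z = 82 is lead.

Pb-212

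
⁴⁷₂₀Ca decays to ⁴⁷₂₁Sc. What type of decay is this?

beta-minus decay

ΔA = 47 − 47 = 0; ΔZ = 21 − 20 = +1.
A is unchanged and Z rises by 1 — a neutron has become a proton (β⁻ decay).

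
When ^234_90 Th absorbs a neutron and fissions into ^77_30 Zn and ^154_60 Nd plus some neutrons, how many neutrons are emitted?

Conserve mass number: 235 = 77 + 154 + k, so k = 235 − 231 = 4.
Check atomic number: 90 = 30 + 60 + 0 = 90. ✓

4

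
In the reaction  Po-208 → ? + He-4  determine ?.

Pb-204

Conserve mass number: 208 = A + 4, so A = 204.
Conserve atomic number: 84 = Z + 2, so Z = 82.
Z = 82 is lead, so the species is Pb-204.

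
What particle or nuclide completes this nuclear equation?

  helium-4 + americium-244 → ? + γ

Bk-248

Conserve mass number: 4 + 244 = A + 0, so A = 248.
Conserve atomic number: 2 + 95 = Z + 0, so Z = 97.
Z = 97 is berkelium, so the species is berkelium-248.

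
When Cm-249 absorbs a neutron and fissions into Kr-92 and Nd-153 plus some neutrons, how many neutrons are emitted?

5

Conserve mass number: 250 = 92 + 153 + k, so k = 250 − 245 = 5.
Check atomic number: 96 = 36 + 60 + 0 = 96. ✓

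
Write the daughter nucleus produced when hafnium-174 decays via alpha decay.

Alpha decay: mass number changes by -4, atomic number by -2.
A: 174 − 4 = 170; Z: 72 − 2 = 70.
Z = 70 is ytterbium, so the daughter is ytterbium-170.

Yb-170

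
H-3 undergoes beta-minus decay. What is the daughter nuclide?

Beta-minus decay: mass number changes by +0, atomic number by +1.
A: 3 = 3; Z: 1 + 1 = 2.
Z = 2 is helium, so the daughter is He-3.

He-3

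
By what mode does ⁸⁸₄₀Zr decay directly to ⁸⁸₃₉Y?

ΔA = 88 − 88 = 0; ΔZ = 39 − 40 = -1.
A is unchanged and Z drops by 1 — a proton has become a neutron (β⁺ emission or electron capture).

beta-plus decay or electron capture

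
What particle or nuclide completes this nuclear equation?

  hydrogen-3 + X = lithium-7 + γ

Conserve mass number: 3 + A = 7 + 0, so A = 4.
Conserve atomic number: 1 + Z = 3 + 0, so Z = 2.
A = 4 and Z = 2 is helium-4 — an alpha particle.

alpha particle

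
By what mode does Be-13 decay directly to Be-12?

ΔA = 12 − 13 = -1; ΔZ = 4 − 4 = +0.
A drops by 1 with Z unchanged — a neutron was emitted.

neutron emission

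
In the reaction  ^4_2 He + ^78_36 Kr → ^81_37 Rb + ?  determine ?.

proton

Conserve mass number: 4 + 78 = 81 + A, so A = 1.
Conserve atomic number: 2 + 36 = 37 + Z, so Z = 1.
A = 1 and Z = 1 is ^1_1 H — a proton.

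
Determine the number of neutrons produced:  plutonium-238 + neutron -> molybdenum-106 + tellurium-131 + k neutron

2

Conserve mass number: 239 = 106 + 131 + k, so k = 239 − 237 = 2.
Check atomic number: 94 = 42 + 52 + 0 = 94. ✓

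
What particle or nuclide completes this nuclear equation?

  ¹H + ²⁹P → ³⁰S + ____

gamma ray

Conserve mass number: 1 + 29 = 30 + A, so A = 0.
Conserve atomic number: 1 + 15 = 16 + Z, so Z = 0.
A = 0 and Z = 0 is γ — a gamma ray.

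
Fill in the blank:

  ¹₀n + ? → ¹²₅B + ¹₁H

C-12

Conserve mass number: 1 + A = 12 + 1, so A = 12.
Conserve atomic number: 0 + Z = 5 + 1, so Z = 6.
Z = 6 is carbon, so the species is ¹²₆C.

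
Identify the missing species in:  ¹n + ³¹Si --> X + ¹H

Al-31

Conserve mass number: 1 + 31 = A + 1, so A = 31.
Conserve atomic number: 0 + 14 = Z + 1, so Z = 13.
Z = 13 is aluminium, so the species is ³¹Al.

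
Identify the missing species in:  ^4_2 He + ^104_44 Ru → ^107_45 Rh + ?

proton

Conserve mass number: 4 + 104 = 107 + A, so A = 1.
Conserve atomic number: 2 + 44 = 45 + Z, so Z = 1.
A = 1 and Z = 1 is ^1_1 H — a proton.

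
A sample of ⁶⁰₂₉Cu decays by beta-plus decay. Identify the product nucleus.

Beta-plus decay: mass number changes by +0, atomic number by -1.
A: 60 = 60; Z: 29 − 1 = 28.
Z = 28 is nickel, so the daughter is ⁶⁰₂₈Ni.

Ni-60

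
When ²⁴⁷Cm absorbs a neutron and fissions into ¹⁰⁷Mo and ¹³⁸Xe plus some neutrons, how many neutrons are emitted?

Conserve mass number: 248 = 107 + 138 + k, so k = 248 − 245 = 3.
Check atomic number: 96 = 42 + 54 + 0 = 96. ✓

3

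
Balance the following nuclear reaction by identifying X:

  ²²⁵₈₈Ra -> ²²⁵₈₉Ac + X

Conserve mass number: 225 = 225 + A, so A = 0.
Conserve atomic number: 88 = 89 + Z, so Z = -1.
A = 0 and Z = -1 is ⁰₋₁e — a beta-minus particle.

beta-minus particle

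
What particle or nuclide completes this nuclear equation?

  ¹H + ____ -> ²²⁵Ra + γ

Conserve mass number: 1 + A = 225 + 0, so A = 224.
Conserve atomic number: 1 + Z = 88 + 0, so Z = 87.
Z = 87 is francium, so the species is ²²⁴Fr.

Fr-224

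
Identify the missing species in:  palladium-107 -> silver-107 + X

beta-minus particle

Conserve mass number: 107 = 107 + A, so A = 0.
Conserve atomic number: 46 = 47 + Z, so Z = -1.
A = 0 and Z = -1 is e⁻ — a beta-minus particle.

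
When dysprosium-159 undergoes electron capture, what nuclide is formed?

Tb-159

Electron capture: mass number changes by +0, atomic number by -1.
A: 159 = 159; Z: 66 − 1 = 65.
Z = 65 is terbium, so the daughter is terbium-159.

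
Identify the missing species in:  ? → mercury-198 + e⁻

Conserve mass number: A = 198 + 0, so A = 198.
Conserve atomic number: Z = 80 − 1, so Z = 79.
Z = 79 is gold, so the species is gold-198.

Au-198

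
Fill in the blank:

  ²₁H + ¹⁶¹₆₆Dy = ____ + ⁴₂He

Tb-159

Conserve mass number: 2 + 161 = A + 4, so A = 159.
Conserve atomic number: 1 + 66 = Z + 2, so Z = 65.
Z = 65 is terbium, so the species is ¹⁵⁹₆₅Tb.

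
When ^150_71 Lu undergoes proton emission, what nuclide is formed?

Yb-149

Proton emission: mass number changes by -1, atomic number by -1.
A: 150 − 1 = 149; Z: 71 − 1 = 70.
Z = 70 is ytterbium, so the daughter is ^149_70 Yb.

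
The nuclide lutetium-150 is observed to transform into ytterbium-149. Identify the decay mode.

proton emission

ΔA = 149 − 150 = -1; ΔZ = 70 − 71 = -1.
A drops by 1 and Z drops by 1 — a proton was emitted.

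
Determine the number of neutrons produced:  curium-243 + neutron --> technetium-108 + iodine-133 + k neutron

Conserve mass number: 244 = 108 + 133 + k, so k = 244 − 241 = 3.
Check atomic number: 96 = 43 + 53 + 0 = 96. ✓

3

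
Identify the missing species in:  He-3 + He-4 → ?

Conserve mass number: 3 + 4 = A, so A = 7.
Conserve atomic number: 2 + 2 = Z, so Z = 4.
Z = 4 is beryllium, so the species is Be-7.

Be-7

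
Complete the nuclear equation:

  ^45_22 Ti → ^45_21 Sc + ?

positron

Conserve mass number: 45 = 45 + A, so A = 0.
Conserve atomic number: 22 = 21 + Z, so Z = 1.
A = 0 and Z = 1 is ^0_1 e — a positron.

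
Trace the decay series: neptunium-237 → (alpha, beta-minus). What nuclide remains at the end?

U-233

Start: (A, Z) = (237, 93).
After α: (233, 91).
After β⁻: (233, 92).
Z = 92 is uranium.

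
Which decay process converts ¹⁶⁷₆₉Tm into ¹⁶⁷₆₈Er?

beta-plus decay or electron capture

ΔA = 167 − 167 = 0; ΔZ = 68 − 69 = -1.
A is unchanged and Z drops by 1 — a proton has become a neutron (β⁺ emission or electron capture).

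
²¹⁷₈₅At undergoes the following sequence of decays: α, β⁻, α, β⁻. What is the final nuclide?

Bi-209

Start: (A, Z) = (217, 85).
After α: (213, 83).
After β⁻: (213, 84).
After α: (209, 82).
After β⁻: (209, 83).
Z = 83 is bismuth.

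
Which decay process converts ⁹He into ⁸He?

neutron emission

ΔA = 8 − 9 = -1; ΔZ = 2 − 2 = +0.
A drops by 1 with Z unchanged — a neutron was emitted.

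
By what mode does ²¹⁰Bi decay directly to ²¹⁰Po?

beta-minus decay

ΔA = 210 − 210 = 0; ΔZ = 84 − 83 = +1.
A is unchanged and Z rises by 1 — a neutron has become a proton (β⁻ decay).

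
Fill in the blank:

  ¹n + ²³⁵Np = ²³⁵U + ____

proton

Conserve mass number: 1 + 235 = 235 + A, so A = 1.
Conserve atomic number: 0 + 93 = 92 + Z, so Z = 1.
A = 1 and Z = 1 is ¹H — a proton.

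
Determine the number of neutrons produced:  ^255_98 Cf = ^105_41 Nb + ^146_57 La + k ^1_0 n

4

Conserve mass number: 255 = 105 + 146 + k, so k = 255 − 251 = 4.
Check atomic number: 98 = 41 + 57 + 0 = 98. ✓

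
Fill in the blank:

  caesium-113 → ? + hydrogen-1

Xe-112

Conserve mass number: 113 = A + 1, so A = 112.
Conserve atomic number: 55 = Z + 1, so Z = 54.
Z = 54 is xenon, so the species is xenon-112.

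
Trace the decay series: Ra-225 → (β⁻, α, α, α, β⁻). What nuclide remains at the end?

Start: (A, Z) = (225, 88).
After β⁻: (225, 89).
After α: (221, 87).
After α: (217, 85).
After α: (213, 83).
After β⁻: (213, 84).
Z = 84 is polonium.

Po-213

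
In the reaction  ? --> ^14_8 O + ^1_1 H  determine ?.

F-15

Conserve mass number: A = 14 + 1, so A = 15.
Conserve atomic number: Z = 8 + 1, so Z = 9.
Z = 9 is fluorine, so the species is ^15_9 F.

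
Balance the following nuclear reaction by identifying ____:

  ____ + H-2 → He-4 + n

Conserve mass number: A + 2 = 4 + 1, so A = 3.
Conserve atomic number: Z + 1 = 2 + 0, so Z = 1.
A = 3 and Z = 1 is H-3 — a triton.

triton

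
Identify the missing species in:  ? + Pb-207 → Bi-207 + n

Conserve mass number: A + 207 = 207 + 1, so A = 1.
Conserve atomic number: Z + 82 = 83 + 0, so Z = 1.
A = 1 and Z = 1 is H-1 — a proton.

proton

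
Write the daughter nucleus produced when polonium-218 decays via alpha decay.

Alpha decay: mass number changes by -4, atomic number by -2.
A: 218 − 4 = 214; Z: 84 − 2 = 82.
Z = 82 is lead, so the daughter is lead-214.

Pb-214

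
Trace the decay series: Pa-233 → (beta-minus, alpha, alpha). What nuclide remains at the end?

Start: (A, Z) = (233, 91).
After β⁻: (233, 92).
After α: (229, 90).
After α: (225, 88).
Z = 88 is radium.

Ra-225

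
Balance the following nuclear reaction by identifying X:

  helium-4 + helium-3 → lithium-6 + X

Conserve mass number: 4 + 3 = 6 + A, so A = 1.
Conserve atomic number: 2 + 2 = 3 + Z, so Z = 1.
A = 1 and Z = 1 is hydrogen-1 — a proton.

proton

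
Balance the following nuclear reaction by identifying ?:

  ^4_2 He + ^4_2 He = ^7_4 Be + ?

neutron

Conserve mass number: 4 + 4 = 7 + A, so A = 1.
Conserve atomic number: 2 + 2 = 4 + Z, so Z = 0.
A = 1 and Z = 0 is ^1_0 n — a neutron.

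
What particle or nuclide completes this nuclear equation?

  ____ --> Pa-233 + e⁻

Conserve mass number: A = 233 + 0, so A = 233.
Conserve atomic number: Z = 91 − 1, so Z = 90.
Z = 90 is thorium, so the species is Th-233.

Th-233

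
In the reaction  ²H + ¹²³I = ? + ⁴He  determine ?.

Te-121

Conserve mass number: 2 + 123 = A + 4, so A = 121.
Conserve atomic number: 1 + 53 = Z + 2, so Z = 52.
Z = 52 is tellurium, so the species is ¹²¹Te.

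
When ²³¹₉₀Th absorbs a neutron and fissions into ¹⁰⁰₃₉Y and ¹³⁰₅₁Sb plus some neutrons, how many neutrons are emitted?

Conserve mass number: 232 = 100 + 130 + k, so k = 232 − 230 = 2.
Check atomic number: 90 = 39 + 51 + 0 = 90. ✓

2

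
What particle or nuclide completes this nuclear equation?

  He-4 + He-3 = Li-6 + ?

proton

Conserve mass number: 4 + 3 = 6 + A, so A = 1.
Conserve atomic number: 2 + 2 = 3 + Z, so Z = 1.
A = 1 and Z = 1 is H-1 — a proton.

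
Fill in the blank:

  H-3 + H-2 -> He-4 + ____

neutron

Conserve mass number: 3 + 2 = 4 + A, so A = 1.
Conserve atomic number: 1 + 1 = 2 + Z, so Z = 0.
A = 1 and Z = 0 is n — a neutron.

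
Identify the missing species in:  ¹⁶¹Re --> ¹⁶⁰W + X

Conserve mass number: 161 = 160 + A, so A = 1.
Conserve atomic number: 75 = 74 + Z, so Z = 1.
A = 1 and Z = 1 is ¹H — a proton.

proton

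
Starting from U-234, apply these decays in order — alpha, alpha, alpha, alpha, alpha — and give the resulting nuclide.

Start: (A, Z) = (234, 92).
After α: (230, 90).
After α: (226, 88).
After α: (222, 86).
After α: (218, 84).
After α: (214, 82).
Z = 82 is lead.

Pb-214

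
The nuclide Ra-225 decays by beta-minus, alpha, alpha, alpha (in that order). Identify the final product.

Start: (A, Z) = (225, 88).
After β⁻: (225, 89).
After α: (221, 87).
After α: (217, 85).
After α: (213, 83).
Z = 83 is bismuth.

Bi-213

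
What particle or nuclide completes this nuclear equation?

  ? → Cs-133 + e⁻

Conserve mass number: A = 133 + 0, so A = 133.
Conserve atomic number: Z = 55 − 1, so Z = 54.
Z = 54 is xenon, so the species is Xe-133.

Xe-133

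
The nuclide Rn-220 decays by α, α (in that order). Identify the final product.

Pb-212

Start: (A, Z) = (220, 86).
After α: (216, 84).
After α: (212, 82).
Z = 82 is lead.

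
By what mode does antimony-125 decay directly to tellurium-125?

beta-minus decay

ΔA = 125 − 125 = 0; ΔZ = 52 − 51 = +1.
A is unchanged and Z rises by 1 — a neutron has become a proton (β⁻ decay).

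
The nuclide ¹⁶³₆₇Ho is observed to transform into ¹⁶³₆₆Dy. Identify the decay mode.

ΔA = 163 − 163 = 0; ΔZ = 66 − 67 = -1.
A is unchanged and Z drops by 1 — a proton has become a neutron (β⁺ emission or electron capture).

beta-plus decay or electron capture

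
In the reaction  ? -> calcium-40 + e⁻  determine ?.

Conserve mass number: A = 40 + 0, so A = 40.
Conserve atomic number: Z = 20 − 1, so Z = 19.
Z = 19 is potassium, so the species is potassium-40.

K-40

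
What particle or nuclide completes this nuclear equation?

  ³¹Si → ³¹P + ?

beta-minus particle

Conserve mass number: 31 = 31 + A, so A = 0.
Conserve atomic number: 14 = 15 + Z, so Z = -1.
A = 0 and Z = -1 is e⁻ — a beta-minus particle.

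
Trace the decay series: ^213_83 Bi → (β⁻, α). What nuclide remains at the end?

Start: (A, Z) = (213, 83).
After β⁻: (213, 84).
After α: (209, 82).
Z = 82 is lead.

Pb-209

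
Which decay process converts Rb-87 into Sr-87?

ΔA = 87 − 87 = 0; ΔZ = 38 − 37 = +1.
A is unchanged and Z rises by 1 — a neutron has become a proton (β⁻ decay).

beta-minus decay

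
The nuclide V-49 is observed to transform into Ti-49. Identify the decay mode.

ΔA = 49 − 49 = 0; ΔZ = 22 − 23 = -1.
A is unchanged and Z drops by 1 — a proton has become a neutron (β⁺ emission or electron capture).

beta-plus decay or electron capture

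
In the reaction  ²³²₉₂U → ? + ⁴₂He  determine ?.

Th-228

Conserve mass number: 232 = A + 4, so A = 228.
Conserve atomic number: 92 = Z + 2, so Z = 90.
Z = 90 is thorium, so the species is ²²⁸₉₀Th.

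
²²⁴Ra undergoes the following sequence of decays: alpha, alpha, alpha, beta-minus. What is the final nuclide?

Bi-212

Start: (A, Z) = (224, 88).
After α: (220, 86).
After α: (216, 84).
After α: (212, 82).
After β⁻: (212, 83).
Z = 83 is bismuth.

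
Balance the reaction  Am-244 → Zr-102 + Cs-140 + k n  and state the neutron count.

Conserve mass number: 244 = 102 + 140 + k, so k = 244 − 242 = 2.
Check atomic number: 95 = 40 + 55 + 0 = 95. ✓

2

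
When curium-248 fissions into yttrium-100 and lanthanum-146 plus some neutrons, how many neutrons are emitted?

Conserve mass number: 248 = 100 + 146 + k, so k = 248 − 246 = 2.
Check atomic number: 96 = 39 + 57 + 0 = 96. ✓

2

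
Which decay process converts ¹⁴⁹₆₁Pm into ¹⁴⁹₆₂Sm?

beta-minus decay

ΔA = 149 − 149 = 0; ΔZ = 62 − 61 = +1.
A is unchanged and Z rises by 1 — a neutron has become a proton (β⁻ decay).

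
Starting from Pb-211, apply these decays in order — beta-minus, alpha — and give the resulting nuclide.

Tl-207

Start: (A, Z) = (211, 82).
After β⁻: (211, 83).
After α: (207, 81).
Z = 81 is thallium.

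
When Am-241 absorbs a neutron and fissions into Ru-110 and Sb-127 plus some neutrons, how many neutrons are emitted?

5

Conserve mass number: 242 = 110 + 127 + k, so k = 242 − 237 = 5.
Check atomic number: 95 = 44 + 51 + 0 = 95. ✓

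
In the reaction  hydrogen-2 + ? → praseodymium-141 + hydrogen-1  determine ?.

Conserve mass number: 2 + A = 141 + 1, so A = 140.
Conserve atomic number: 1 + Z = 59 + 1, so Z = 59.
Z = 59 is praseodymium, so the species is praseodymium-140.

Pr-140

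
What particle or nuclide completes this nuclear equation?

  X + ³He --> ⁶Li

Conserve mass number: A + 3 = 6, so A = 3.
Conserve atomic number: Z + 2 = 3, so Z = 1.
A = 3 and Z = 1 is ³H — a triton.

triton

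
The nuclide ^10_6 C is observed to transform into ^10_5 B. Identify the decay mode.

beta-plus decay or electron capture

ΔA = 10 − 10 = 0; ΔZ = 5 − 6 = -1.
A is unchanged and Z drops by 1 — a proton has become a neutron (β⁺ emission or electron capture).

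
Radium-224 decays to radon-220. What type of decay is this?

ΔA = 220 − 224 = -4; ΔZ = 86 − 88 = -2.
A drops by 4 and Z drops by 2 — the signature of alpha emission.

alpha decay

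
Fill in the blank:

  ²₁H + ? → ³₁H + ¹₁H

Conserve mass number: 2 + A = 3 + 1, so A = 2.
Conserve atomic number: 1 + Z = 1 + 1, so Z = 1.
A = 2 and Z = 1 is ²₁H — a deuteron.

deuteron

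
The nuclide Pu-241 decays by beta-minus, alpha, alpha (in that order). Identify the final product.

Pa-233

Start: (A, Z) = (241, 94).
After β⁻: (241, 95).
After α: (237, 93).
After α: (233, 91).
Z = 91 is protactinium.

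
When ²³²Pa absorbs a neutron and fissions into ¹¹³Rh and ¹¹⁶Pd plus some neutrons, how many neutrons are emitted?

Conserve mass number: 233 = 113 + 116 + k, so k = 233 − 229 = 4.
Check atomic number: 91 = 45 + 46 + 0 = 91. ✓

4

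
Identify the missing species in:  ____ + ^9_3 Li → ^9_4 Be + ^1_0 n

proton

Conserve mass number: A + 9 = 9 + 1, so A = 1.
Conserve atomic number: Z + 3 = 4 + 0, so Z = 1.
A = 1 and Z = 1 is ^1_1 H — a proton.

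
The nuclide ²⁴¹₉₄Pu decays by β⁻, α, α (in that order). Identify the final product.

Pa-233

Start: (A, Z) = (241, 94).
After β⁻: (241, 95).
After α: (237, 93).
After α: (233, 91).
Z = 91 is protactinium.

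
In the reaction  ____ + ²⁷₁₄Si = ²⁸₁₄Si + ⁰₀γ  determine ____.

Conserve mass number: A + 27 = 28 + 0, so A = 1.
Conserve atomic number: Z + 14 = 14 + 0, so Z = 0.
A = 1 and Z = 0 is ¹₀n — a neutron.

neutron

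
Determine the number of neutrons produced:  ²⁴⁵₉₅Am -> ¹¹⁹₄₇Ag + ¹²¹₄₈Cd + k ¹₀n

Conserve mass number: 245 = 119 + 121 + k, so k = 245 − 240 = 5.
Check atomic number: 95 = 47 + 48 + 0 = 95. ✓

5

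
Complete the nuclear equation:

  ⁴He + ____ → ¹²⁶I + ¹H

Te-123

Conserve mass number: 4 + A = 126 + 1, so A = 123.
Conserve atomic number: 2 + Z = 53 + 1, so Z = 52.
Z = 52 is tellurium, so the species is ¹²³Te.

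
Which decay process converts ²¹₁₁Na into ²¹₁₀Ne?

ΔA = 21 − 21 = 0; ΔZ = 10 − 11 = -1.
A is unchanged and Z drops by 1 — a proton has become a neutron (β⁺ emission or electron capture).

beta-plus decay or electron capture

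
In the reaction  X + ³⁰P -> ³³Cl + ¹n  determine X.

alpha particle

Conserve mass number: A + 30 = 33 + 1, so A = 4.
Conserve atomic number: Z + 15 = 17 + 0, so Z = 2.
A = 4 and Z = 2 is ⁴He — an alpha particle.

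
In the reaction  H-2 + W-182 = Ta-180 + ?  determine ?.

Conserve mass number: 2 + 182 = 180 + A, so A = 4.
Conserve atomic number: 1 + 74 = 73 + Z, so Z = 2.
A = 4 and Z = 2 is He-4 — an alpha particle.

alpha particle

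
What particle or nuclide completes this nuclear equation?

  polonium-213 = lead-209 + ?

alpha particle

Conserve mass number: 213 = 209 + A, so A = 4.
Conserve atomic number: 84 = 82 + Z, so Z = 2.
A = 4 and Z = 2 is helium-4 — an alpha particle.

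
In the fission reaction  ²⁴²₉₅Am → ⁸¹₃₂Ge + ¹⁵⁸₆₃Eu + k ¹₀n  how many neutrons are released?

Conserve mass number: 242 = 81 + 158 + k, so k = 242 − 239 = 3.
Check atomic number: 95 = 32 + 63 + 0 = 95. ✓

3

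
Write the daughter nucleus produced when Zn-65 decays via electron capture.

Cu-65

Electron capture: mass number changes by +0, atomic number by -1.
A: 65 = 65; Z: 30 − 1 = 29.
Z = 29 is copper, so the daughter is Cu-65.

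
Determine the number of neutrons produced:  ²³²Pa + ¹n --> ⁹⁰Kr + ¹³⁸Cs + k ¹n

5

Conserve mass number: 233 = 90 + 138 + k, so k = 233 − 228 = 5.
Check atomic number: 91 = 36 + 55 + 0 = 91. ✓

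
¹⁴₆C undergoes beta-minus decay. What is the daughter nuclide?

N-14

Beta-minus decay: mass number changes by +0, atomic number by +1.
A: 14 = 14; Z: 6 + 1 = 7.
Z = 7 is nitrogen, so the daughter is ¹⁴₇N.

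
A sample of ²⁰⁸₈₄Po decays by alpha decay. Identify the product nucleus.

Pb-204

Alpha decay: mass number changes by -4, atomic number by -2.
A: 208 − 4 = 204; Z: 84 − 2 = 82.
Z = 82 is lead, so the daughter is ²⁰⁴₈₂Pb.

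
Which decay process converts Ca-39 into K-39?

beta-plus decay or electron capture

ΔA = 39 − 39 = 0; ΔZ = 19 − 20 = -1.
A is unchanged and Z drops by 1 — a proton has become a neutron (β⁺ emission or electron capture).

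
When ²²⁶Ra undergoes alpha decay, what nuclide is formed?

Rn-222

Alpha decay: mass number changes by -4, atomic number by -2.
A: 226 − 4 = 222; Z: 88 − 2 = 86.
Z = 86 is radon, so the daughter is ²²²Rn.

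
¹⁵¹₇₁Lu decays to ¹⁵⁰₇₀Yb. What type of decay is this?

ΔA = 150 − 151 = -1; ΔZ = 70 − 71 = -1.
A drops by 1 and Z drops by 1 — a proton was emitted.

proton emission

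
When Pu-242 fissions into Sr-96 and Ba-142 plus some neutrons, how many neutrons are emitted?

4

Conserve mass number: 242 = 96 + 142 + k, so k = 242 − 238 = 4.
Check atomic number: 94 = 38 + 56 + 0 = 94. ✓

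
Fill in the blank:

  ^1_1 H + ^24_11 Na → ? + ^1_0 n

Mg-24

Conserve mass number: 1 + 24 = A + 1, so A = 24.
Conserve atomic number: 1 + 11 = Z + 0, so Z = 12.
Z = 12 is magnesium, so the species is ^24_12 Mg.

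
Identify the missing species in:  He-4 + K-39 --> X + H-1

Ca-42

Conserve mass number: 4 + 39 = A + 1, so A = 42.
Conserve atomic number: 2 + 19 = Z + 1, so Z = 20.
Z = 20 is calcium, so the species is Ca-42.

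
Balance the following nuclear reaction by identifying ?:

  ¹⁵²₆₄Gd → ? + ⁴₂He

Sm-148

Conserve mass number: 152 = A + 4, so A = 148.
Conserve atomic number: 64 = Z + 2, so Z = 62.
Z = 62 is samarium, so the species is ¹⁴⁸₆₂Sm.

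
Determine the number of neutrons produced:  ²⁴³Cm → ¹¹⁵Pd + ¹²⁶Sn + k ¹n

2

Conserve mass number: 243 = 115 + 126 + k, so k = 243 − 241 = 2.
Check atomic number: 96 = 46 + 50 + 0 = 96. ✓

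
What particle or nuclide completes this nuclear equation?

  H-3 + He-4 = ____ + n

Li-6

Conserve mass number: 3 + 4 = A + 1, so A = 6.
Conserve atomic number: 1 + 2 = Z + 0, so Z = 3.
Z = 3 is lithium, so the species is Li-6.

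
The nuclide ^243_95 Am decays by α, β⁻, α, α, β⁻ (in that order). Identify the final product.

Pa-231

Start: (A, Z) = (243, 95).
After α: (239, 93).
After β⁻: (239, 94).
After α: (235, 92).
After α: (231, 90).
After β⁻: (231, 91).
Z = 91 is protactinium.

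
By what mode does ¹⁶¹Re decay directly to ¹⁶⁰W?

ΔA = 160 − 161 = -1; ΔZ = 74 − 75 = -1.
A drops by 1 and Z drops by 1 — a proton was emitted.

proton emission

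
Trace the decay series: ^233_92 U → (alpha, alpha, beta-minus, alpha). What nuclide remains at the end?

Fr-221

Start: (A, Z) = (233, 92).
After α: (229, 90).
After α: (225, 88).
After β⁻: (225, 89).
After α: (221, 87).
Z = 87 is francium.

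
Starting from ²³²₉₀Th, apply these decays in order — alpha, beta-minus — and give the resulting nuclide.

Start: (A, Z) = (232, 90).
After α: (228, 88).
After β⁻: (228, 89).
Z = 89 is actinium.

Ac-228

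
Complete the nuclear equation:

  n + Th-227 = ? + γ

Th-228

Conserve mass number: 1 + 227 = A + 0, so A = 228.
Conserve atomic number: 0 + 90 = Z + 0, so Z = 90.
Z = 90 is thorium, so the species is Th-228.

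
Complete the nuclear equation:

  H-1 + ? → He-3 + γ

Conserve mass number: 1 + A = 3 + 0, so A = 2.
Conserve atomic number: 1 + Z = 2 + 0, so Z = 1.
A = 2 and Z = 1 is H-2 — a deuteron.

deuteron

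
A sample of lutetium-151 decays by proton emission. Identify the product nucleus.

Yb-150

Proton emission: mass number changes by -1, atomic number by -1.
A: 151 − 1 = 150; Z: 71 − 1 = 70.
Z = 70 is ytterbium, so the daughter is ytterbium-150.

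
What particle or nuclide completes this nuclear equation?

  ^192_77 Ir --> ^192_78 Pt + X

beta-minus particle

Conserve mass number: 192 = 192 + A, so A = 0.
Conserve atomic number: 77 = 78 + Z, so Z = -1.
A = 0 and Z = -1 is ^0_-1 e — a beta-minus particle.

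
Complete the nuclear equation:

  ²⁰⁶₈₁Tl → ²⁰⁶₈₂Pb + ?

Conserve mass number: 206 = 206 + A, so A = 0.
Conserve atomic number: 81 = 82 + Z, so Z = -1.
A = 0 and Z = -1 is ⁰₋₁e — a beta-minus particle.

beta-minus particle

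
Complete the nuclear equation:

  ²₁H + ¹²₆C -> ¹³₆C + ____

proton

Conserve mass number: 2 + 12 = 13 + A, so A = 1.
Conserve atomic number: 1 + 6 = 6 + Z, so Z = 1.
A = 1 and Z = 1 is ¹₁H — a proton.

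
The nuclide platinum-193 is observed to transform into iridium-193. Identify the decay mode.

beta-plus decay or electron capture

ΔA = 193 − 193 = 0; ΔZ = 77 − 78 = -1.
A is unchanged and Z drops by 1 — a proton has become a neutron (β⁺ emission or electron capture).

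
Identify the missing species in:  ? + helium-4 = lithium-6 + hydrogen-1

He-3

Conserve mass number: A + 4 = 6 + 1, so A = 3.
Conserve atomic number: Z + 2 = 3 + 1, so Z = 2.
Z = 2 is helium, so the species is helium-3.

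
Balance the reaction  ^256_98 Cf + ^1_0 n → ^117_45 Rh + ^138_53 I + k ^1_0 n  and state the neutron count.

Conserve mass number: 257 = 117 + 138 + k, so k = 257 − 255 = 2.
Check atomic number: 98 = 45 + 53 + 0 = 98. ✓

2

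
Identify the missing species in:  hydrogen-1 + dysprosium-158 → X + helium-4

Tb-155

Conserve mass number: 1 + 158 = A + 4, so A = 155.
Conserve atomic number: 1 + 66 = Z + 2, so Z = 65.
Z = 65 is terbium, so the species is terbium-155.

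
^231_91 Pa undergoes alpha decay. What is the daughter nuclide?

Alpha decay: mass number changes by -4, atomic number by -2.
A: 231 − 4 = 227; Z: 91 − 2 = 89.
Z = 89 is actinium, so the daughter is ^227_89 Ac.

Ac-227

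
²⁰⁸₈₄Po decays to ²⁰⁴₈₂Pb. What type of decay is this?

ΔA = 204 − 208 = -4; ΔZ = 82 − 84 = -2.
A drops by 4 and Z drops by 2 — the signature of alpha emission.

alpha decay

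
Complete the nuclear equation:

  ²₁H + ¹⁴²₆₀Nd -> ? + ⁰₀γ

Conserve mass number: 2 + 142 = A + 0, so A = 144.
Conserve atomic number: 1 + 60 = Z + 0, so Z = 61.
Z = 61 is promethium, so the species is ¹⁴⁴₆₁Pm.

Pm-144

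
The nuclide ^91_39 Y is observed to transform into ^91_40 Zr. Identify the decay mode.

ΔA = 91 − 91 = 0; ΔZ = 40 − 39 = +1.
A is unchanged and Z rises by 1 — a neutron has become a proton (β⁻ decay).

beta-minus decay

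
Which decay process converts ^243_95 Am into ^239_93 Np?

alpha decay

ΔA = 239 − 243 = -4; ΔZ = 93 − 95 = -2.
A drops by 4 and Z drops by 2 — the signature of alpha emission.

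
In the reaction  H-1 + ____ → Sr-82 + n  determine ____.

Rb-82

Conserve mass number: 1 + A = 82 + 1, so A = 82.
Conserve atomic number: 1 + Z = 38 + 0, so Z = 37.
Z = 37 is rubidium, so the species is Rb-82.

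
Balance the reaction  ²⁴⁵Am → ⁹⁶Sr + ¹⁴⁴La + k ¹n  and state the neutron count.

5

Conserve mass number: 245 = 96 + 144 + k, so k = 245 − 240 = 5.
Check atomic number: 95 = 38 + 57 + 0 = 95. ✓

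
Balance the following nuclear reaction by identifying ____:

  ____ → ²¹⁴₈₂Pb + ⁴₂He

Conserve mass number: A = 214 + 4, so A = 218.
Conserve atomic number: Z = 82 + 2, so Z = 84.
Z = 84 is polonium, so the species is ²¹⁸₈₄Po.

Po-218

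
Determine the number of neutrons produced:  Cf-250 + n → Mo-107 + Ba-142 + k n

Conserve mass number: 251 = 107 + 142 + k, so k = 251 − 249 = 2.
Check atomic number: 98 = 42 + 56 + 0 = 98. ✓

2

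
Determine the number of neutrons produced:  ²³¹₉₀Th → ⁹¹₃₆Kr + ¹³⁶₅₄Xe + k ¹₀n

Conserve mass number: 231 = 91 + 136 + k, so k = 231 − 227 = 4.
Check atomic number: 90 = 36 + 54 + 0 = 90. ✓

4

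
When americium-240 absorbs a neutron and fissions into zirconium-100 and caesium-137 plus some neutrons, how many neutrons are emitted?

Conserve mass number: 241 = 100 + 137 + k, so k = 241 − 237 = 4.
Check atomic number: 95 = 40 + 55 + 0 = 95. ✓

4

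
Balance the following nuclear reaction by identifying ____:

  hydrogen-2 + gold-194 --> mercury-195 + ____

Conserve mass number: 2 + 194 = 195 + A, so A = 1.
Conserve atomic number: 1 + 79 = 80 + Z, so Z = 0.
A = 1 and Z = 0 is neutron — a neutron.

neutron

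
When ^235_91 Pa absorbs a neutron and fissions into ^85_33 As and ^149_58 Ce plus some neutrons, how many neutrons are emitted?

2

Conserve mass number: 236 = 85 + 149 + k, so k = 236 − 234 = 2.
Check atomic number: 91 = 33 + 58 + 0 = 91. ✓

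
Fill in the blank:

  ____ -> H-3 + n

H-4

Conserve mass number: A = 3 + 1, so A = 4.
Conserve atomic number: Z = 1 + 0, so Z = 1.
Z = 1 is hydrogen, so the species is H-4.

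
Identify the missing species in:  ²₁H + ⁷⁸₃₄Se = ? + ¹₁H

Se-79

Conserve mass number: 2 + 78 = A + 1, so A = 79.
Conserve atomic number: 1 + 34 = Z + 1, so Z = 34.
Z = 34 is selenium, so the species is ⁷⁹₃₄Se.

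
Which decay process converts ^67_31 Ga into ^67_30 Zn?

beta-plus decay or electron capture

ΔA = 67 − 67 = 0; ΔZ = 30 − 31 = -1.
A is unchanged and Z drops by 1 — a proton has become a neutron (β⁺ emission or electron capture).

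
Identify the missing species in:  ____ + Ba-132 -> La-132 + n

proton

Conserve mass number: A + 132 = 132 + 1, so A = 1.
Conserve atomic number: Z + 56 = 57 + 0, so Z = 1.
A = 1 and Z = 1 is H-1 — a proton.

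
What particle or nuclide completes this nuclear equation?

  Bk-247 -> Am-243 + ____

Conserve mass number: 247 = 243 + A, so A = 4.
Conserve atomic number: 97 = 95 + Z, so Z = 2.
A = 4 and Z = 2 is He-4 — an alpha particle.

alpha particle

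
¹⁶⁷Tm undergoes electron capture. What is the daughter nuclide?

Electron capture: mass number changes by +0, atomic number by -1.
A: 167 = 167; Z: 69 − 1 = 68.
Z = 68 is erbium, so the daughter is ¹⁶⁷Er.

Er-167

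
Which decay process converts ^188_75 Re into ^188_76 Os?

ΔA = 188 − 188 = 0; ΔZ = 76 − 75 = +1.
A is unchanged and Z rises by 1 — a neutron has become a proton (β⁻ decay).

beta-minus decay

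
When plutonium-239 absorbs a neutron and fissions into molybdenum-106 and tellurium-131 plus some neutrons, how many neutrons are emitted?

3

Conserve mass number: 240 = 106 + 131 + k, so k = 240 − 237 = 3.
Check atomic number: 94 = 42 + 52 + 0 = 94. ✓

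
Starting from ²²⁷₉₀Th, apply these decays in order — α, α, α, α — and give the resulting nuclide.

Pb-211

Start: (A, Z) = (227, 90).
After α: (223, 88).
After α: (219, 86).
After α: (215, 84).
After α: (211, 82).
Z = 82 is lead.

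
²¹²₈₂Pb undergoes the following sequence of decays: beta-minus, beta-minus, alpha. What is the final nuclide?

Pb-208

Start: (A, Z) = (212, 82).
After β⁻: (212, 83).
After β⁻: (212, 84).
After α: (208, 82).
Z = 82 is lead.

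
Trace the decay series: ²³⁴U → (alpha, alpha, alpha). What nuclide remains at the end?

Start: (A, Z) = (234, 92).
After α: (230, 90).
After α: (226, 88).
After α: (222, 86).
Z = 86 is radon.

Rn-222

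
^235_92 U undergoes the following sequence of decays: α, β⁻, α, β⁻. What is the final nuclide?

Start: (A, Z) = (235, 92).
After α: (231, 90).
After β⁻: (231, 91).
After α: (227, 89).
After β⁻: (227, 90).
Z = 90 is thorium.

Th-227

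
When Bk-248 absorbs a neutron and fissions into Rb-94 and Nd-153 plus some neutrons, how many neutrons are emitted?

Conserve mass number: 249 = 94 + 153 + k, so k = 249 − 247 = 2.
Check atomic number: 97 = 37 + 60 + 0 = 97. ✓

2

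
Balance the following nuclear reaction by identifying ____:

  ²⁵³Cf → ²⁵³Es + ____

beta-minus particle

Conserve mass number: 253 = 253 + A, so A = 0.
Conserve atomic number: 98 = 99 + Z, so Z = -1.
A = 0 and Z = -1 is e⁻ — a beta-minus particle.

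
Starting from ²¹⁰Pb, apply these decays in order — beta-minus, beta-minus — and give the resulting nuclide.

Start: (A, Z) = (210, 82).
After β⁻: (210, 83).
After β⁻: (210, 84).
Z = 84 is polonium.

Po-210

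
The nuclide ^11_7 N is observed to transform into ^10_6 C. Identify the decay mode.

proton emission

ΔA = 10 − 11 = -1; ΔZ = 6 − 7 = -1.
A drops by 1 and Z drops by 1 — a proton was emitted.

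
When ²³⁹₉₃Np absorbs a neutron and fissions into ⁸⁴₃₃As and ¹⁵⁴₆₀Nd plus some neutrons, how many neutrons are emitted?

2

Conserve mass number: 240 = 84 + 154 + k, so k = 240 − 238 = 2.
Check atomic number: 93 = 33 + 60 + 0 = 93. ✓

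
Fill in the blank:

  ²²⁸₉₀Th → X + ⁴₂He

Conserve mass number: 228 = A + 4, so A = 224.
Conserve atomic number: 90 = Z + 2, so Z = 88.
Z = 88 is radium, so the species is ²²⁴₈₈Ra.

Ra-224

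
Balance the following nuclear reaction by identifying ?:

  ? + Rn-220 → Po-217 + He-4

neutron

Conserve mass number: A + 220 = 217 + 4, so A = 1.
Conserve atomic number: Z + 86 = 84 + 2, so Z = 0.
A = 1 and Z = 0 is n — a neutron.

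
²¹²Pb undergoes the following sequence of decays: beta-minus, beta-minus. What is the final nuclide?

Po-212

Start: (A, Z) = (212, 82).
After β⁻: (212, 83).
After β⁻: (212, 84).
Z = 84 is polonium.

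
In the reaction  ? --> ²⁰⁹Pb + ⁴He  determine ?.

Po-213

Conserve mass number: A = 209 + 4, so A = 213.
Conserve atomic number: Z = 82 + 2, so Z = 84.
Z = 84 is polonium, so the species is ²¹³Po.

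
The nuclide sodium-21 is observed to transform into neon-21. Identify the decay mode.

beta-plus decay or electron capture

ΔA = 21 − 21 = 0; ΔZ = 10 − 11 = -1.
A is unchanged and Z drops by 1 — a proton has become a neutron (β⁺ emission or electron capture).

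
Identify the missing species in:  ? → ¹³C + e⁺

N-13

Conserve mass number: A = 13 + 0, so A = 13.
Conserve atomic number: Z = 6 + 1, so Z = 7.
Z = 7 is nitrogen, so the species is ¹³N.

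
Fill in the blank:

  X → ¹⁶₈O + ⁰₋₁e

N-16

Conserve mass number: A = 16 + 0, so A = 16.
Conserve atomic number: Z = 8 − 1, so Z = 7.
Z = 7 is nitrogen, so the species is ¹⁶₇N.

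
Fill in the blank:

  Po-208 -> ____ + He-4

Conserve mass number: 208 = A + 4, so A = 204.
Conserve atomic number: 84 = Z + 2, so Z = 82.
Z = 82 is lead, so the species is Pb-204.

Pb-204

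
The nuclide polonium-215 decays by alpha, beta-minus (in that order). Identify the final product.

Bi-211

Start: (A, Z) = (215, 84).
After α: (211, 82).
After β⁻: (211, 83).
Z = 83 is bismuth.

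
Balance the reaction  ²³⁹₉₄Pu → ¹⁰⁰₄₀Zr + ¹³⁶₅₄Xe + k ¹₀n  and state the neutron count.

3

Conserve mass number: 239 = 100 + 136 + k, so k = 239 − 236 = 3.
Check atomic number: 94 = 40 + 54 + 0 = 94. ✓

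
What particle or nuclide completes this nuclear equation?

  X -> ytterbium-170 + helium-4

Conserve mass number: A = 170 + 4, so A = 174.
Conserve atomic number: Z = 70 + 2, so Z = 72.
Z = 72 is hafnium, so the species is hafnium-174.

Hf-174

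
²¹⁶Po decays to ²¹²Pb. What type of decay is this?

ΔA = 212 − 216 = -4; ΔZ = 82 − 84 = -2.
A drops by 4 and Z drops by 2 — the signature of alpha emission.

alpha decay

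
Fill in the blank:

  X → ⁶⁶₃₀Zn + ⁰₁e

Ga-66

Conserve mass number: A = 66 + 0, so A = 66.
Conserve atomic number: Z = 30 + 1, so Z = 31.
Z = 31 is gallium, so the species is ⁶⁶₃₁Ga.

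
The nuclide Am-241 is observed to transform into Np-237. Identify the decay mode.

ΔA = 237 − 241 = -4; ΔZ = 93 − 95 = -2.
A drops by 4 and Z drops by 2 — the signature of alpha emission.

alpha decay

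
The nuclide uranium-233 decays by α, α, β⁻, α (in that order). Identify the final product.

Start: (A, Z) = (233, 92).
After α: (229, 90).
After α: (225, 88).
After β⁻: (225, 89).
After α: (221, 87).
Z = 87 is francium.

Fr-221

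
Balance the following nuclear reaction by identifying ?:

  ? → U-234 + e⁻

Conserve mass number: A = 234 + 0, so A = 234.
Conserve atomic number: Z = 92 − 1, so Z = 91.
Z = 91 is protactinium, so the species is Pa-234.

Pa-234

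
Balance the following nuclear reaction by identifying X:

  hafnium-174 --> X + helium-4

Yb-170

Conserve mass number: 174 = A + 4, so A = 170.
Conserve atomic number: 72 = Z + 2, so Z = 70.
Z = 70 is ytterbium, so the species is ytterbium-170.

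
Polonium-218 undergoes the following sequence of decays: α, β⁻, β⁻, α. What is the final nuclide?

Start: (A, Z) = (218, 84).
After α: (214, 82).
After β⁻: (214, 83).
After β⁻: (214, 84).
After α: (210, 82).
Z = 82 is lead.

Pb-210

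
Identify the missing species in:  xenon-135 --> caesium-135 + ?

beta-minus particle

Conserve mass number: 135 = 135 + A, so A = 0.
Conserve atomic number: 54 = 55 + Z, so Z = -1.
A = 0 and Z = -1 is e⁻ — a beta-minus particle.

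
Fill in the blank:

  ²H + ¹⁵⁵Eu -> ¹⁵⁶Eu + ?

Conserve mass number: 2 + 155 = 156 + A, so A = 1.
Conserve atomic number: 1 + 63 = 63 + Z, so Z = 1.
A = 1 and Z = 1 is ¹H — a proton.

proton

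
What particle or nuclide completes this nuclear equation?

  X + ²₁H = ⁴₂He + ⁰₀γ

Conserve mass number: A + 2 = 4 + 0, so A = 2.
Conserve atomic number: Z + 1 = 2 + 0, so Z = 1.
A = 2 and Z = 1 is ²₁H — a deuteron.

deuteron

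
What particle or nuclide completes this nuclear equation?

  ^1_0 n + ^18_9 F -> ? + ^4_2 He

Conserve mass number: 1 + 18 = A + 4, so A = 15.
Conserve atomic number: 0 + 9 = Z + 2, so Z = 7.
Z = 7 is nitrogen, so the species is ^15_7 N.

N-15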